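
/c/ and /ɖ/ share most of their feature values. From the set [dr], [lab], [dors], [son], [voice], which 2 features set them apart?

/c/ is the voiceless palatal stop and /ɖ/ is the voiced retroflex stop. Both are [−delayed release], [−labial], [−sonorant]. /c/ is [−voice] while /ɖ/ is [+voice]; /c/ is [+dorsal] while /ɖ/ is [−dorsal], so the distinguishing features are [voice], [dorsal].

[voice], [dorsal]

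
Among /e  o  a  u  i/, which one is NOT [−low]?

Every segment except /a/ is [−low]. /a/ (low unrounded vowel) is [+low], so it is the exception.

a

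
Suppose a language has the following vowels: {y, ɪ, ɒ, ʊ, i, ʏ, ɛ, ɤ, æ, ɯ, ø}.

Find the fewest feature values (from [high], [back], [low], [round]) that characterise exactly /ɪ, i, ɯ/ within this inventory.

Every target segment is [+high], [-round]; each remaining inventory member fails at least one of these. Each conjunct is needed — [-round] alone would also admit /ɛ, ɤ, æ/; [+high] alone would also admit /y, ʊ, ʏ/ — and no other single listed feature has exactly this extension, so two is the minimum.

[+high, -round]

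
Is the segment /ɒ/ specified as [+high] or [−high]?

[−high]

/ɒ/ is the low back rounded vowel. The feature [high] marks segments produced with the tongue body raised; /ɒ/ lacks this property, so it is [−high].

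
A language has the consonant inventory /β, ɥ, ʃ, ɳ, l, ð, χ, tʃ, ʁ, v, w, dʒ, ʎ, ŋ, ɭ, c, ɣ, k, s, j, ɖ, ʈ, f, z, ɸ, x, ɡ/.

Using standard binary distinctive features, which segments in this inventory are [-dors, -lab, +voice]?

ɳ, l, ð, dʒ, ɭ, ɖ, z

Checking each segment against [-dorsal], [-labial], [+voice]: /ɳ/ (retroflex nasal), /l/ (alveolar lateral approximant), /ð/ (voiced dental fricative), /dʒ/ (voiced postalveolar affricate), /ɭ/ (retroflex lateral approximant), /ɖ/ (voiced retroflex stop), among others, satisfy every feature; every other segment in the inventory fails at least one.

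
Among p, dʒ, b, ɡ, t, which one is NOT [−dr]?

dʒ

/dʒ/ is the voiced postalveolar affricate, which is [+delayed release]; the rest — /b, ɡ, p, t/ — are [−delayed release].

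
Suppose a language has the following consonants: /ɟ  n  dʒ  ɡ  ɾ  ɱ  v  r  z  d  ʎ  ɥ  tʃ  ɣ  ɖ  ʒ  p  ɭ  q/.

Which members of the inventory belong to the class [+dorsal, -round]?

Eliminate segments failing any feature: /n, dʒ, ɾ, ɱ, v, r, z, d, tʃ, ɖ, ʒ, p, ɭ/ are [-dorsal]; /ɥ/ is [+round]. The remaining /ɟ, ɡ, ʎ, ɣ, q/ satisfy [+dorsal], [-round].

ɟ, ɡ, ʎ, ɣ, q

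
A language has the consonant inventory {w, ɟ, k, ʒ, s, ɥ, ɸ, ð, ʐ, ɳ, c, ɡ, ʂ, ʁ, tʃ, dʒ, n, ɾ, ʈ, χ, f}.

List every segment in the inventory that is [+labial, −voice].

Checking each segment against [+labial], [−voice]: /ɸ/ (voiceless bilabial fricative), /f/ (voiceless labiodental fricative) satisfy every feature; every other segment in the inventory fails at least one.

ɸ, f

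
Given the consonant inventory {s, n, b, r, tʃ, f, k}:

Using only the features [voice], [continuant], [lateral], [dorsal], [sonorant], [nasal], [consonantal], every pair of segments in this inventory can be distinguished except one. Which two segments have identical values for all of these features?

/f/ (voiceless labiodental fricative) and /s/ (voiceless alveolar fricative) are both [−voice], [+continuant], [−lateral], [−dorsal], [−sonorant], [−nasal], [+consonantal], so none of the listed features separates them. (They do differ in [labial] and [coronal], which are not among the given features.) Every other pair in the inventory differs on at least one listed feature.

f, s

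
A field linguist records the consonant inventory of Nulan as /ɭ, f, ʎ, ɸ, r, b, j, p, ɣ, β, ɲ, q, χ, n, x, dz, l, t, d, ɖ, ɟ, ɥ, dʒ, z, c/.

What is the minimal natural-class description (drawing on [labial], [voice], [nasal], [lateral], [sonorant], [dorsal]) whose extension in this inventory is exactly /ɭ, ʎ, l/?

Every target segment is [+lateral] and no other inventory member is, so one feature is enough.

[+lateral]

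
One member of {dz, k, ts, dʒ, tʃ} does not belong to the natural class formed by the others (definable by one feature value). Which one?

/dʒ, dz, ts, tʃ/ are all [+delayed release], but /k/ (voiceless velar stop) is [−delayed release]. No other single segment can be removed to leave a set sharing one feature value that the removed segment lacks, so /k/ is the odd one out.

k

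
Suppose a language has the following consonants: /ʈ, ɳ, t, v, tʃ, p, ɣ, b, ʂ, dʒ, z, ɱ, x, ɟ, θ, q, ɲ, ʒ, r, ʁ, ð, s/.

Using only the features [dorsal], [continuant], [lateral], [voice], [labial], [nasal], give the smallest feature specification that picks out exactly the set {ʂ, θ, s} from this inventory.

[−voice, +continuant, −dorsal]

The class [−voice], [+continuant], [−dorsal] has exactly /ʂ, θ, s/ as its extension in this inventory. No smaller conjunction from the listed features achieves this: [+continuant, −dorsal] alone would also admit /v, z, ʒ, r, …/; [−voice, −dorsal] alone would also admit /ʈ, t, tʃ, p/; [−voice, +continuant] alone would also admit /x/; and checking the remaining two-feature bundles turns up none with this extension.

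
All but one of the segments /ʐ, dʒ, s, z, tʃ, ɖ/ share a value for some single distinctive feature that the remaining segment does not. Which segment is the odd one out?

ɖ

/ʐ, dʒ, s, z, tʃ/ are all [+strident], but /ɖ/ (voiced retroflex stop) is [-strident]. No other single segment can be removed to leave a set sharing one feature value that the removed segment lacks, so /ɖ/ is the odd one out.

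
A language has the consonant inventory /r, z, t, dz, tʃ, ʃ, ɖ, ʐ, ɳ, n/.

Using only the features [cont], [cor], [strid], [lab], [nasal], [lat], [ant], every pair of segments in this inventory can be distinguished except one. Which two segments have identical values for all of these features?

ʐ, ʃ

Both /ʐ/ and /ʃ/ are [+continuant], [+coronal], [+strident], [−labial], [−nasal], [−lateral], [−anterior]. Since the list omits [voice] and [distributed] — which do distinguish the voiced retroflex fricative from the voiceless postalveolar fricative — this pair collapses; all other pairs remain distinct.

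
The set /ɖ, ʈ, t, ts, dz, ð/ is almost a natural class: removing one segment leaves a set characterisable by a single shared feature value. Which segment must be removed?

The remaining segments after removing /ð/ share [−distributed]; /ð/ (voiced dental fricative) is [+distributed]. For every other candidate removal, the leftover set fails to share any single feature value that the removed segment lacks.

ð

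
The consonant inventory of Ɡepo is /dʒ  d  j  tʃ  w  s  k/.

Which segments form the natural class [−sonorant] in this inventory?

dʒ, d, tʃ, s, k

The [−sonorant] segments here are /dʒ, d, tʃ, s, k/; the remaining /j, w/ are [+sonorant].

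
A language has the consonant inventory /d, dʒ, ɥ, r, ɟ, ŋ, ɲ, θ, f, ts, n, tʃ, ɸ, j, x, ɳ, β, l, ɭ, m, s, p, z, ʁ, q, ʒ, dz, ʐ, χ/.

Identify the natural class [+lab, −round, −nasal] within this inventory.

Among the inventory, the [+labial] segments are /ɥ, f, ɸ, β, m, p/.
Intersecting with [−round] gives /f, ɸ, β, m, p/.
Within that set, [−nasal] leaves /f, ɸ, β, p/.

f, ɸ, β, p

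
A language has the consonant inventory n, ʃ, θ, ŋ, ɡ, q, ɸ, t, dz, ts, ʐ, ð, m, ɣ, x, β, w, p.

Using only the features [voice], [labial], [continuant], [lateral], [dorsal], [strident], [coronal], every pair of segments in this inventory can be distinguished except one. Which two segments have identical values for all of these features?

ɡ, ŋ

Both /ɡ/ and /ŋ/ are [+voice], [-labial], [-continuant], [-lateral], [+dorsal], [-strident], [-coronal]. Since the list omits [sonorant] and [nasal] — which do distinguish the voiced velar stop from the velar nasal — this pair collapses; all other pairs remain distinct.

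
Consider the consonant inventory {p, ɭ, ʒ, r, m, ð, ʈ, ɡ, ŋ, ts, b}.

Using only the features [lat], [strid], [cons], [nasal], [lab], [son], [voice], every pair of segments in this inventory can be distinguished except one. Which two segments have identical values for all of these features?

On the given features, /ɡ/ and /ð/ have an identical profile: [-lateral], [-strident], [+consonantal], [-nasal], [-labial], [-sonorant], [+voice]. No other two segments in the inventory coincide on all 7 features. (They do differ in [continuant], [coronal] and [dorsal], which are not among the given features.)

ɡ, ð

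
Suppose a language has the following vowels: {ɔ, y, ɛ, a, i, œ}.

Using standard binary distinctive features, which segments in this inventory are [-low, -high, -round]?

First, the [-low] segments are /ɔ, y, ɛ, i, œ/.
Intersecting with [-high] gives /ɔ, ɛ, œ/.
Intersecting with [-round] leaves /ɛ/.

ɛ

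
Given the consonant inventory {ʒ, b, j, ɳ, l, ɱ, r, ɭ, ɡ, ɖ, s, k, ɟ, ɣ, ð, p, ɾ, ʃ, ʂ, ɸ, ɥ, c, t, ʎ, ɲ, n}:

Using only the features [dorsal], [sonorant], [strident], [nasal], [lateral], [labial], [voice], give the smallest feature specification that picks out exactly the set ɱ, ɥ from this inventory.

[+sonorant, +labial]

/ɱ, ɥ/ are all [+sonorant], [+labial], and no other segment in the inventory matches both values. Dropping any one of them over-generates: [+labial] alone would also admit /b, p, ɸ/; [+sonorant] alone would also admit /j, ɳ, l, r, …/. No other single listed feature picks out exactly this set either, so fewer than two features will not do.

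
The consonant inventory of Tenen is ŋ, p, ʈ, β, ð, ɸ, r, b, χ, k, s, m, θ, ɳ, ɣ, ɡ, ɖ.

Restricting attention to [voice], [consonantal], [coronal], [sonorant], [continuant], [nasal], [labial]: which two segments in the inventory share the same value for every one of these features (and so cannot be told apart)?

θ, s

Both /θ/ and /s/ are [−voice], [+consonantal], [+coronal], [−sonorant], [+continuant], [−nasal], [−labial]. Since the list omits [strident] and [distributed] — which do distinguish the voiceless dental fricative from the voiceless alveolar fricative — this pair collapses; all other pairs remain distinct.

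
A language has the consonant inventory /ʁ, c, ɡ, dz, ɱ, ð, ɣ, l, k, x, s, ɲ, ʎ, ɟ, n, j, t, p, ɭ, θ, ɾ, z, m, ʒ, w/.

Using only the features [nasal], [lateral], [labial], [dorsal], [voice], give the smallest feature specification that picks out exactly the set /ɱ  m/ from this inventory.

/ɱ, m/ are all [+nasal], [+labial], and no other segment in the inventory matches both values. Dropping any one of them over-generates: [+labial] alone would also admit /p, w/; [+nasal] alone would also admit /ɲ, n/. No other single listed feature picks out exactly this set either, so fewer than two features will not do.

[+nasal, +labial]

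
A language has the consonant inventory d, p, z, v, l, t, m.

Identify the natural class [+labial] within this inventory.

The feature [labial] marks segments articulated with one or both lips. In this inventory /p, v, m/ have that property, so they are [+labial]; /d, z, l, t/ are [−labial].

p, v, m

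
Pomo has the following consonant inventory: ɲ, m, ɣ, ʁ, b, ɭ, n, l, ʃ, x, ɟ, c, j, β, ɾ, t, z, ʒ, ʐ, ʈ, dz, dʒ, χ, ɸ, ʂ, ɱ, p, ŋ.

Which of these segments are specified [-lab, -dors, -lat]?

Eliminate segments failing any feature: /ɲ, ɣ, ʁ, x, ɟ, c, j, χ, ŋ/ are [+dorsal]; /m, b, β, ɸ, ɱ, p/ are [+labial]; /ɭ, l/ are [+lateral]. The remaining /n, ʃ, ɾ, t, z, ʒ, ʐ, ʈ, dz, dʒ, ʂ/ satisfy [-labial], [-dorsal], [-lateral].

n, ʃ, ɾ, t, z, ʒ, ʐ, ʈ, dz, dʒ, ʂ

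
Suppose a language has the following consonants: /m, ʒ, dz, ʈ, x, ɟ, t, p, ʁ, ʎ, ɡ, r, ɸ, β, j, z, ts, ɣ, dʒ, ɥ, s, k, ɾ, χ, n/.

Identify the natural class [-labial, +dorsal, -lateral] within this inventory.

x, ɟ, ʁ, ɡ, j, ɣ, k, χ

Checking each segment against [-labial], [+dorsal], [-lateral]: /x/ (voiceless velar fricative), /ɟ/ (voiced palatal stop), /ʁ/ (voiced uvular fricative), /ɡ/ (voiced velar stop), /j/ (palatal glide), /ɣ/ (voiced velar fricative), among others, satisfy every feature; every other segment in the inventory fails at least one.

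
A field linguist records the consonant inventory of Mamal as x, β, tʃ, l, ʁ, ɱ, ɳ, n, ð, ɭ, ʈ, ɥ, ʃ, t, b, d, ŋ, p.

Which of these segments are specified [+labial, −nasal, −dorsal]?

β, b, p

First, the [+labial] segments are /β, ɱ, ɥ, b, p/.
Within that set, [−nasal] gives /β, ɥ, b, p/.
Then [−dorsal] leaves /β, b, p/.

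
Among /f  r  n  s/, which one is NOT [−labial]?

/n, r, s/ are all [−labial]; /f/ (voiceless labiodental fricative) is [+labial].

f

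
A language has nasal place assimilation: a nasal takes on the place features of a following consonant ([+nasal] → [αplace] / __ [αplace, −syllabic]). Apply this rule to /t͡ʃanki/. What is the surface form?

[t͡ʃaŋki]

/n/ sits before the [+dorsal] consonant /k/, so it takes on [+dorsal] and surfaces as /ŋ/. The rest of the form is unaffected: [t͡ʃaŋki].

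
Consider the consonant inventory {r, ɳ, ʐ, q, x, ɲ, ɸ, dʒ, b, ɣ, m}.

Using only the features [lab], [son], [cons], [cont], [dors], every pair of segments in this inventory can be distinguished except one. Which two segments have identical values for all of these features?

On the given features, /x/ and /ɣ/ have an identical profile: [-labial], [-sonorant], [+consonantal], [+continuant], [+dorsal]. No other two segments in the inventory coincide on all 5 features. (They do differ in [voice], which is not among the given features.)

x, ɣ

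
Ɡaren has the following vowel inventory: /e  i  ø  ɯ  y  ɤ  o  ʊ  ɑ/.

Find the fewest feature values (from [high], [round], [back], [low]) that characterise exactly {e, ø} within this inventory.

[-high, -back]

/e, ø/ are all [-high], [-back], and no other segment in the inventory matches both values. Dropping any one of them over-generates: [-back] alone would also admit /i, y/; [-high] alone would also admit /ɤ, o, ɑ/. No other single listed feature picks out exactly this set either, so fewer than two features will not do.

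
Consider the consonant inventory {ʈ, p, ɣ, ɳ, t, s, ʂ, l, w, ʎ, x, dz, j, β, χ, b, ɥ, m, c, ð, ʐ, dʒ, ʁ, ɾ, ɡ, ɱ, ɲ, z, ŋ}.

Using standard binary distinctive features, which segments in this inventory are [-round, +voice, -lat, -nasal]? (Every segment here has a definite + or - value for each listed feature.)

Among the inventory, the [-round] segments are /ʈ, p, ɣ, ɳ, t, s, ʂ, l, ʎ, x, dz, j, β, χ, b, m, c, ð, ʐ, dʒ, ʁ, ɾ, ɡ, ɱ, ɲ, z, ŋ/.
Within that set, [+voice] gives /ɣ, ɳ, l, ʎ, dz, j, β, b, m, ð, ʐ, dʒ, ʁ, ɾ, ɡ, ɱ, ɲ, z, ŋ/.
Then [-lateral] gives /ɣ, ɳ, dz, j, β, b, m, ð, ʐ, dʒ, ʁ, ɾ, ɡ, ɱ, ɲ, z, ŋ/.
Among these, [-nasal] leaves /ɣ, dz, j, β, b, ð, ʐ, dʒ, ʁ, ɾ, ɡ, z/.

ɣ, dz, j, β, b, ð, ʐ, dʒ, ʁ, ɾ, ɡ, z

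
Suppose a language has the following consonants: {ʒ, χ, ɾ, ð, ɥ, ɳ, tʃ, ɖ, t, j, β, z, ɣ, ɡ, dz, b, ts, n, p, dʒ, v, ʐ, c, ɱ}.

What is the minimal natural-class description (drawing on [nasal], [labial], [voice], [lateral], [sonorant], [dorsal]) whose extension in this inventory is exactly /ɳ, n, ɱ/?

[+nasal]

Every target segment is [+nasal] and no other inventory member is, so one feature is enough.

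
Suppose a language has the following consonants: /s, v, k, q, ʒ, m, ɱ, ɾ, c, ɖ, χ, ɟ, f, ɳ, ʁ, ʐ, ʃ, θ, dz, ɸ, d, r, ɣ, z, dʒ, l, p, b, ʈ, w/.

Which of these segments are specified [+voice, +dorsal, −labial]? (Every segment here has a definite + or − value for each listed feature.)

Checking each segment against [+voice], [+dorsal], [−labial]: /ɟ/ (voiced palatal stop), /ʁ/ (voiced uvular fricative), /ɣ/ (voiced velar fricative) satisfy every feature; every other segment in the inventory fails at least one.

ɟ, ʁ, ɣ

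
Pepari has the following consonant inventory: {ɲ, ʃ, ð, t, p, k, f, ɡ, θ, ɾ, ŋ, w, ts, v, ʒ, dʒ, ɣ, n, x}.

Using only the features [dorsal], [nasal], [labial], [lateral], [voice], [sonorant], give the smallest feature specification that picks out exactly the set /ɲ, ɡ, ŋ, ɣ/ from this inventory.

[+voice, -labial, +dorsal]

Every target segment is [+voice], [-labial], [+dorsal]; each remaining inventory member fails at least one of these. Each conjunct is needed — [-labial, +dorsal] alone would also admit /k, x/; [+voice, +dorsal] alone would also admit /w/; [+voice, -labial] alone would also admit /ð, ɾ, ʒ, dʒ, …/ — and no other combination of two listed features has exactly this extension, so three is the minimum.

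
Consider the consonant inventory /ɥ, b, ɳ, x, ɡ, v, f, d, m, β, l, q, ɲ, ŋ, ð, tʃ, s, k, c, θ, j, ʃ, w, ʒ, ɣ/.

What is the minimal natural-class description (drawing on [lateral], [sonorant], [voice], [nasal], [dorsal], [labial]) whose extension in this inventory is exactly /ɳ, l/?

/ɳ, l/ are all [+sonorant], [−labial], [−dorsal], and no other segment in the inventory matches all three values. Dropping any one of them over-generates: [−labial, −dorsal] alone would also admit /d, ð, tʃ, s, …/; [+sonorant, −dorsal] alone would also admit /m/; [+sonorant, −labial] alone would also admit /ɲ, ŋ, j/. No other combination of two listed features picks out exactly this set either, so fewer than three features will not do.

[+sonorant, −labial, −dorsal]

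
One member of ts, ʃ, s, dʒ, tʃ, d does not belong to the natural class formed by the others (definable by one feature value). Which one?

d

The remaining segments after removing /d/ share [+strident]; /d/ (voiced alveolar stop) is [-strident]. For every other candidate removal, the leftover set fails to share any single feature value that the removed segment lacks.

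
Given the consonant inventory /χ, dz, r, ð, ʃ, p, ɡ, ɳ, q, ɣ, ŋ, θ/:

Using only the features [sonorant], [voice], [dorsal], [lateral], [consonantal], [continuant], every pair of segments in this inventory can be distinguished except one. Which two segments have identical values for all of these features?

θ, ʃ

On the given features, /θ/ and /ʃ/ have an identical profile: [−sonorant], [−voice], [−dorsal], [−lateral], [+consonantal], [+continuant]. No other two segments in the inventory coincide on all 6 features. (They do differ in [strident] and [anterior], which are not among the given features.)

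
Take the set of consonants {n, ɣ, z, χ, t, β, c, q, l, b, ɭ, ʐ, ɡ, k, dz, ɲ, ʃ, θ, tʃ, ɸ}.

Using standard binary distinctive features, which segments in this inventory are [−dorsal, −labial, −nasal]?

z, t, l, ɭ, ʐ, dz, ʃ, θ, tʃ

Eliminate segments failing any feature: /n/ is [+nasal]; /ɣ, χ, c, q, ɡ, k, ɲ/ are [+dorsal]; /β, b, ɸ/ are [+labial]. The remaining /z, t, l, ɭ, ʐ, dz, ʃ, θ, tʃ/ satisfy [−dorsal], [−labial], [−nasal].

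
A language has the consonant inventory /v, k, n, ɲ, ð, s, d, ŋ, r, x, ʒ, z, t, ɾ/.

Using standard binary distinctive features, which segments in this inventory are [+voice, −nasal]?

Eliminate segments failing any feature: /k, s, x, t/ are [−voice]; /n, ɲ, ŋ/ are [+nasal]. The remaining /v, ð, d, r, ʒ, z, ɾ/ satisfy [+voice], [−nasal].

v, ð, d, r, ʒ, z, ɾ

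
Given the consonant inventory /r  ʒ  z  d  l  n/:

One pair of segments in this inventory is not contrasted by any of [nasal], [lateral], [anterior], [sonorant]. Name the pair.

z, d

Both /z/ and /d/ are [-nasal], [-lateral], [+anterior], [-sonorant]. Since the list omits [continuant] and [strident] — which do distinguish the voiced alveolar fricative from the voiced alveolar stop — this pair collapses; all other pairs remain distinct.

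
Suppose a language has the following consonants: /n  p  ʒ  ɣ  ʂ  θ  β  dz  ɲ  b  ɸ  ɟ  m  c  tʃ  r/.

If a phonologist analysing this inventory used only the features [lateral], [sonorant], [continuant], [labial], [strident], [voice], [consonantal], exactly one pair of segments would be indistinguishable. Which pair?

n, ɲ

On the given features, /n/ and /ɲ/ have an identical profile: [-lateral], [+sonorant], [-continuant], [-labial], [-strident], [+voice], [+consonantal]. No other two segments in the inventory coincide on all 7 features. (They do differ in [dorsal], which is not among the given features.)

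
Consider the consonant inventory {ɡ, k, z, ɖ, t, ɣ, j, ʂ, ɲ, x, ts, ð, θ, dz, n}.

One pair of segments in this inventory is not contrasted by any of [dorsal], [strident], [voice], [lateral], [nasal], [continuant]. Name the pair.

ɣ, j

/ɣ/ (voiced velar fricative) and /j/ (palatal glide) are both [+dorsal], [-strident], [+voice], [-lateral], [-nasal], [+continuant], so none of the listed features separates them. (They do differ in [sonorant] and [back], which are not among the given features.) Every other pair in the inventory differs on at least one listed feature.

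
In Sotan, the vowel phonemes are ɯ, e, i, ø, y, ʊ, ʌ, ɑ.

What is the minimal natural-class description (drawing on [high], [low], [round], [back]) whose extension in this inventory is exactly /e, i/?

[−back, −round]

/e, i/ are all [−back], [−round], and no other segment in the inventory matches both values. Dropping any one of them over-generates: [−round] alone would also admit /ɯ, ʌ, ɑ/; [−back] alone would also admit /ø, y/. No other single listed feature picks out exactly this set either, so fewer than two features will not do.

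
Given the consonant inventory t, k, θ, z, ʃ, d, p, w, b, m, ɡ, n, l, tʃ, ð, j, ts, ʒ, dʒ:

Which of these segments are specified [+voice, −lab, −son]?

z, d, ɡ, ð, ʒ, dʒ

The [+voice] segments are /z, d, w, b, m, ɡ, n, l, ð, j, ʒ, dʒ/.
Within that set, [−labial] gives /z, d, ɡ, n, l, ð, j, ʒ, dʒ/.
Intersecting with [−sonorant] leaves /z, d, ɡ, ð, ʒ, dʒ/.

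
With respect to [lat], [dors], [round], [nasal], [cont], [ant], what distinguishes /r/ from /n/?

/r/ is the alveolar trill and /n/ is the alveolar nasal. Both are [−lateral], [−dorsal], [−round], [+anterior]. /r/ is [−nasal] while /n/ is [+nasal]; /r/ is [+continuant] while /n/ is [−continuant], so the distinguishing features are [nasal], [continuant].

[nasal], [continuant]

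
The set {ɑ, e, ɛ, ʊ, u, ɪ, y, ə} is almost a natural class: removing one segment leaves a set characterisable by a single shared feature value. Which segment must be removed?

ɑ

The remaining segments after removing /ɑ/ share [−low]; /ɑ/ (low back unrounded vowel) is [+low]. For every other candidate removal, the leftover set fails to share any single feature value that the removed segment lacks.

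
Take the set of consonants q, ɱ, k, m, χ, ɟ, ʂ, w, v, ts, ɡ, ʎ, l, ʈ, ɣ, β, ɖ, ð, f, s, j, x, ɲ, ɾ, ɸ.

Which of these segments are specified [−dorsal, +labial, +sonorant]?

ɱ, m

Eliminate segments failing any feature: /q, k, χ, ɟ, w, ɡ, ʎ, ɣ, j, x, ɲ/ are [+dorsal]; /ʂ, ts, l, ʈ, ɖ, ð, s, ɾ/ are [−labial]; /v, β, f, ɸ/ are [−sonorant]. The remaining /ɱ, m/ satisfy [−dorsal], [+labial], [+sonorant].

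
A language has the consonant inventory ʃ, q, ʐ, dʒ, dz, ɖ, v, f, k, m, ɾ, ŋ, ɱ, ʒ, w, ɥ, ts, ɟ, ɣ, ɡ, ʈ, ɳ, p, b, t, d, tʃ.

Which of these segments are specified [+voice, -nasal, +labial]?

Eliminate segments failing any feature: /ʃ, q, f, k, ts, ʈ, p, t, tʃ/ are [-voice]; /ʐ, dʒ, dz, ɖ, ɾ, ʒ, ɟ, ɣ, ɡ, d/ are [-labial]; /m, ŋ, ɱ, ɳ/ are [+nasal]. The remaining /v, w, ɥ, b/ satisfy [+voice], [-nasal], [+labial].

v, w, ɥ, b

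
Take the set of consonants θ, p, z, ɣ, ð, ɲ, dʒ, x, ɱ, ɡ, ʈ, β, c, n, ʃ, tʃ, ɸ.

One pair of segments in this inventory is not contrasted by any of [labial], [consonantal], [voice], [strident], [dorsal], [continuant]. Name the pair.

/ɲ/ (palatal nasal) and /ɡ/ (voiced velar stop) are both [−labial], [+consonantal], [+voice], [−strident], [+dorsal], [−continuant], so none of the listed features separates them. (They do differ in [sonorant], [nasal] and [back], which are not among the given features.) Every other pair in the inventory differs on at least one listed feature.

ɲ, ɡ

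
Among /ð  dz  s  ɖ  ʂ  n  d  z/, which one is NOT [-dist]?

/ð/ is the voiced dental fricative, which is [+distributed]; the rest — /ɖ, dz, z, ʂ, n, s, d/ — are [-distributed].

ð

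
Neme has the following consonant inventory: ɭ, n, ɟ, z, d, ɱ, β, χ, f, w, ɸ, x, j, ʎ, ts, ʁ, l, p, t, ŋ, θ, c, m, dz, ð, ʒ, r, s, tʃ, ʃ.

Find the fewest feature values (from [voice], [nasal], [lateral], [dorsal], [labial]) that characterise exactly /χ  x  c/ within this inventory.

[-voice, +dorsal]

The class [-voice], [+dorsal] has exactly /χ, x, c/ as its extension in this inventory. No smaller conjunction from the listed features achieves this: [+dorsal] alone would also admit /ɟ, w, j, ʎ, …/; [-voice] alone would also admit /f, ɸ, ts, p, …/; and checking the remaining single features turns up none with this extension.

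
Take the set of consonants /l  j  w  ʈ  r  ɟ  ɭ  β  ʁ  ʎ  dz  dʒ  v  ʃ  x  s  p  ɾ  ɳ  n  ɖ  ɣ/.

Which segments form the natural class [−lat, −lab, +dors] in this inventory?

j, ɟ, ʁ, x, ɣ

First, the [−lateral] segments are /j, w, ʈ, r, ɟ, β, ʁ, dz, dʒ, v, ʃ, x, s, p, ɾ, ɳ, n, ɖ, ɣ/.
Within that set, [−labial] gives /j, ʈ, r, ɟ, ʁ, dz, dʒ, ʃ, x, s, ɾ, ɳ, n, ɖ, ɣ/.
Then [+dorsal] leaves /j, ɟ, ʁ, x, ɣ/.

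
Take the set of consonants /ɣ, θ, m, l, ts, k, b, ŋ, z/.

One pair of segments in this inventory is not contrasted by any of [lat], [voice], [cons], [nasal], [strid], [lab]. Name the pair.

θ, k

/θ/ (voiceless dental fricative) and /k/ (voiceless velar stop) are both [−lateral], [−voice], [+consonantal], [−nasal], [−strident], [−labial], so none of the listed features separates them. (They do differ in [continuant], [coronal] and [dorsal], which are not among the given features.) Every other pair in the inventory differs on at least one listed feature.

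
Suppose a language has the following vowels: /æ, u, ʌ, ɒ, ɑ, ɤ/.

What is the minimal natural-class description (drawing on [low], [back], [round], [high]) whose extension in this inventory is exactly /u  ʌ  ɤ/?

/u, ʌ, ɤ/ are exactly the [−low] segments in the inventory, so a single feature suffices.

[−low]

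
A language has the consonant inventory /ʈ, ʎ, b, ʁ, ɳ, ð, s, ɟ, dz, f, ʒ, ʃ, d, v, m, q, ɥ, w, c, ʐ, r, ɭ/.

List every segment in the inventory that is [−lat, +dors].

The [−lateral] segments are /ʈ, b, ʁ, ɳ, ð, s, ɟ, dz, f, ʒ, ʃ, d, v, m, q, ɥ, w, c, ʐ, r/.
Within that set, [+dorsal] leaves /ʁ, ɟ, q, ɥ, w, c/.

ʁ, ɟ, q, ɥ, w, c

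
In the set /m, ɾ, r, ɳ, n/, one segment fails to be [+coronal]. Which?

m

/r, n, ɾ, ɳ/ are all [+coronal]; /m/ (bilabial nasal) is [−coronal].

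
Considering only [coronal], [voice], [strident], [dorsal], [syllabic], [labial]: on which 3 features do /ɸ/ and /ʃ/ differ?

[strident], [labial], [coronal]

The two segments share [−voice], [−dorsal], [−syllabic]. The only features from the list on which they differ: /ɸ/ is [−strident] while /ʃ/ is [+strident]; /ɸ/ is [+labial] while /ʃ/ is [−labial]; /ɸ/ is [−coronal] while /ʃ/ is [+coronal].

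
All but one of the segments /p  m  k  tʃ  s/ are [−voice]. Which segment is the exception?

m

Every segment except /m/ is [−voice]. /m/ (bilabial nasal) is [+voice], so it is the exception.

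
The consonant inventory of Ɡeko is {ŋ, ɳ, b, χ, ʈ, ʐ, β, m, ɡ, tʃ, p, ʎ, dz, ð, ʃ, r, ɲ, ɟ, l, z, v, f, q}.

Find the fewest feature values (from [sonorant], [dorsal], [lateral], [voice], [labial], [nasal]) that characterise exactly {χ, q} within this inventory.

The class [−voice], [+dorsal] has exactly /χ, q/ as its extension in this inventory. No smaller conjunction from the listed features achieves this: [+dorsal] alone would also admit /ŋ, ɡ, ʎ, ɲ, …/; [−voice] alone would also admit /ʈ, tʃ, p, ʃ, …/; and checking the remaining single features turns up none with this extension.

[−voice, +dorsal]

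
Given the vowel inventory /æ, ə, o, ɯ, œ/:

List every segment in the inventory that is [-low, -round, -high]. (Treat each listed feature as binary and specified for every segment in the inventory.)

ə

Eliminate segments failing any feature: /æ/ is [+low]; /o, œ/ are [+round]; /ɯ/ is [+high]. The remaining /ə/ satisfy [-low], [-round], [-high].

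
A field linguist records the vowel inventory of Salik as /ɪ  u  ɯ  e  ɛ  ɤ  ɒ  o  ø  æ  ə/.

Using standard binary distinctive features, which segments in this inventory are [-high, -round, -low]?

The [-high] segments are /e, ɛ, ɤ, ɒ, o, ø, æ, ə/.
Intersecting with [-round] gives /e, ɛ, ɤ, æ, ə/.
Then [-low] leaves /e, ɛ, ɤ, ə/.

e, ɛ, ɤ, ə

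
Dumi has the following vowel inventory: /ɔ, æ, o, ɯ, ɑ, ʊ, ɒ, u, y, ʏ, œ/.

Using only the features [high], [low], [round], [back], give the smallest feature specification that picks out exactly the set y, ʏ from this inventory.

The class [+high], [−back] has exactly /y, ʏ/ as its extension in this inventory. No smaller conjunction from the listed features achieves this: [−back] alone would also admit /æ, œ/; [+high] alone would also admit /ɯ, ʊ, u/; and checking the remaining single features turns up none with this extension.

[+high, −back]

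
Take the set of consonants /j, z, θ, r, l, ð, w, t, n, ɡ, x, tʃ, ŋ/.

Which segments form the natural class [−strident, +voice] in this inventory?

The [−strident] segments are /j, θ, r, l, ð, w, t, n, ɡ, x, ŋ/.
Intersecting with [+voice] leaves /j, r, l, ð, w, n, ɡ, ŋ/.

j, r, l, ð, w, n, ɡ, ŋ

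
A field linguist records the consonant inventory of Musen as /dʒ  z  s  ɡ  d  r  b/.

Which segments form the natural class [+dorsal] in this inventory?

The feature [dorsal] marks segments articulated with the tongue body. In this inventory /ɡ/ has that property, so it is [+dorsal]; /dʒ, z, s, d, r, b/ are [−dorsal].

ɡ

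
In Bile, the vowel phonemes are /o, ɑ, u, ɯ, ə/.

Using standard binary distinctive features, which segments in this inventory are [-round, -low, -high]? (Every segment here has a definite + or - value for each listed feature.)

ə

Checking each segment against [-round], [-low], [-high]: /ə/ (mid central vowel (schwa)) satisfies every feature; every other segment in the inventory fails at least one.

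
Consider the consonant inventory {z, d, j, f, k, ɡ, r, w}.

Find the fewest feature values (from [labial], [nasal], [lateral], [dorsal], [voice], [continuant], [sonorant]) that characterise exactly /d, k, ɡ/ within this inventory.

[−continuant]

/d, k, ɡ/ are exactly the [−continuant] segments in the inventory, so a single feature suffices.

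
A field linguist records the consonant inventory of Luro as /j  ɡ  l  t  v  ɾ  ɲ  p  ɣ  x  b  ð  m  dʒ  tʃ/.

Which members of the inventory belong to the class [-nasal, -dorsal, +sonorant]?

The [-nasal] segments are /j, ɡ, l, t, v, ɾ, p, ɣ, x, b, ð, dʒ, tʃ/.
Intersecting with [-dorsal] gives /l, t, v, ɾ, p, b, ð, dʒ, tʃ/.
Of those, [+sonorant] leaves /l, ɾ/.

l, ɾ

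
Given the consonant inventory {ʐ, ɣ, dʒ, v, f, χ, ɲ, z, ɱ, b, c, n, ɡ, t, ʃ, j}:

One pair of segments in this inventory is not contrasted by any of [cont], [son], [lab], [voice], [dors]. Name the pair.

ʐ, z

/ʐ/ (voiced retroflex fricative) and /z/ (voiced alveolar fricative) are both [+continuant], [-sonorant], [-labial], [+voice], [-dorsal], so none of the listed features separates them. (They do differ in [anterior], which is not among the given features.) Every other pair in the inventory differs on at least one listed feature.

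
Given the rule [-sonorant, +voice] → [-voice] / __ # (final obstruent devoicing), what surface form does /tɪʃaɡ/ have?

[tɪʃak]

/ɡ/ satisfies [-sonorant, +voice] and sits in __ #. The [-voice] counterpart of the voiced velar stop is /k/. Other segments in /tɪʃaɡ/ either fail the structural description or are not in the environment, so the surface form is [tɪʃak].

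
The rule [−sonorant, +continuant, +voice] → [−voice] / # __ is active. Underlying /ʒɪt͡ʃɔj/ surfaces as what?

[ʃɪt͡ʃɔj]

The only segment in the rule's environment that also matches [−sonorant, +continuant, +voice] is /ʒ/. Applying [−voice] turns the voiced postalveolar fricative into /ʃ/ (voiceless postalveolar fricative), giving [ʃɪt͡ʃɔj].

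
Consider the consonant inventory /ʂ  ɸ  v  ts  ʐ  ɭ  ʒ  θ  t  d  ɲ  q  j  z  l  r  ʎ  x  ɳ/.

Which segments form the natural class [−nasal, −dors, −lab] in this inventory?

Eliminate segments failing any feature: /ɸ, v/ are [+labial]; /ɲ, ɳ/ are [+nasal]; /q, j, ʎ, x/ are [+dorsal]. The remaining /ʂ, ts, ʐ, ɭ, ʒ, θ, t, d, z, l, r/ satisfy [−nasal], [−dorsal], [−labial].

ʂ, ts, ʐ, ɭ, ʒ, θ, t, d, z, l, r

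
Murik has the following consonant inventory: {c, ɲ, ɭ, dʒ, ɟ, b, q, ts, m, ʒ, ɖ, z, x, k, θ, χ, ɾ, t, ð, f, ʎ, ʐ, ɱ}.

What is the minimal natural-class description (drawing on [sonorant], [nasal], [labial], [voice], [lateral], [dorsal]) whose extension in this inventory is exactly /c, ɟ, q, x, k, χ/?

Every target segment is [-sonorant], [+dorsal]; each remaining inventory member fails at least one of these. Each conjunct is needed — [+dorsal] alone would also admit /ɲ, ʎ/; [-sonorant] alone would also admit /dʒ, b, ts, ʒ, …/ — and no other single listed feature has exactly this extension, so two is the minimum.

[-sonorant, +dorsal]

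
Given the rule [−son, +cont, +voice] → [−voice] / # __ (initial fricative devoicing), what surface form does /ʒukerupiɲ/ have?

[ʃukerupiɲ]

Only the initial segment /ʒ/ is both word-initial and matches the structural description. It is a voiced postalveolar fricative, so [−son, +cont, +voice] holds; changing it to [−voice] with all other features held fixed yields /ʃ/ (voiceless postalveolar fricative). No other segment meets both the structural description and the environment, so the output is [ʃukerupiɲ].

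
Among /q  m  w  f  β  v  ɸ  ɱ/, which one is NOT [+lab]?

/m, f, ɸ, β, w, v, ɱ/ are all [+labial]; /q/ (voiceless uvular stop) is [-labial].

q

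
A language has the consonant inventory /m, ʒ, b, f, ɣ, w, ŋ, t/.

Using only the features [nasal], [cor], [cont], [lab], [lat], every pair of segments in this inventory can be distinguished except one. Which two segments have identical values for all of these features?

f, w

On the given features, /f/ and /w/ have an identical profile: [−nasal], [−coronal], [+continuant], [+labial], [−lateral]. No other two segments in the inventory coincide on all 5 features. (They do differ in [sonorant], [voice], [round] and [dorsal], which are not among the given features.)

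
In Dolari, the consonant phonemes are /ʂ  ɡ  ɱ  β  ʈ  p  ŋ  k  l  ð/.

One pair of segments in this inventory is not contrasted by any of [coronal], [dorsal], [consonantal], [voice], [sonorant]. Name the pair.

ʂ, ʈ

Both /ʂ/ and /ʈ/ are [+coronal], [−dorsal], [+consonantal], [−voice], [−sonorant]. Since the list omits [continuant] and [strident] — which do distinguish the voiceless retroflex fricative from the voiceless retroflex stop — this pair collapses; all other pairs remain distinct.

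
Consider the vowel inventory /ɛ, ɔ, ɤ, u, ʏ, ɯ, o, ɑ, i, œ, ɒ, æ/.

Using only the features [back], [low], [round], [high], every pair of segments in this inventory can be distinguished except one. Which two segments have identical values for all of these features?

ɔ, o

On the given features, /ɔ/ and /o/ have an identical profile: [+back], [−low], [+round], [−high]. No other two segments in the inventory coincide on all 4 features. (They do differ in [tense], which is not among the given features.)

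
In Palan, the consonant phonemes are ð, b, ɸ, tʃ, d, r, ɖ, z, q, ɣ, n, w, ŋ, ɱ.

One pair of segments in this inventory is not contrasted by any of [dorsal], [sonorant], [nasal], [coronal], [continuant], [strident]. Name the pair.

ɖ, d

On the given features, /ɖ/ and /d/ have an identical profile: [-dorsal], [-sonorant], [-nasal], [+coronal], [-continuant], [-strident]. No other two segments in the inventory coincide on all 6 features. (They do differ in [anterior], which is not among the given features.)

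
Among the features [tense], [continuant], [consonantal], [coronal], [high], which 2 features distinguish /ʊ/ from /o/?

[high], [tense]

The two segments share [+continuant], [−consonantal], [−coronal]. The only features from the list on which they differ: /ʊ/ is [+high] while /o/ is [−high]; /ʊ/ is [−tense] while /o/ is [+tense].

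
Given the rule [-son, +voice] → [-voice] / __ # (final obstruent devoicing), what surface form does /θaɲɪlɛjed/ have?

[θaɲɪlɛjet]

Only the final segment /d/ is both word-final and matches the structural description. It is a voiced alveolar stop, so [-son, +voice] holds; changing it to [-voice] with all other features held fixed yields /t/ (voiceless alveolar stop). No other segment meets both the structural description and the environment, so the output is [θaɲɪlɛjet].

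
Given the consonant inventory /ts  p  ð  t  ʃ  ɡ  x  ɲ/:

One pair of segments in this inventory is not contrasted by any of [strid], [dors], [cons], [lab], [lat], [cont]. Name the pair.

ɲ, ɡ

/ɲ/ (palatal nasal) and /ɡ/ (voiced velar stop) are both [−strident], [+dorsal], [+consonantal], [−labial], [−lateral], [−continuant], so none of the listed features separates them. (They do differ in [sonorant], [nasal] and [back], which are not among the given features.) Every other pair in the inventory differs on at least one listed feature.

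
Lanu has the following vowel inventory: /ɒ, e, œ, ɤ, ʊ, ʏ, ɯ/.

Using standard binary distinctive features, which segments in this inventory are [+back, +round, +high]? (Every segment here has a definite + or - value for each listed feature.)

ʊ

Eliminate segments failing any feature: /ɒ/ is [-high]; /e, œ, ʏ/ are [-back]; /ɤ, ɯ/ are [-round]. The remaining /ʊ/ satisfy [+back], [+round], [+high].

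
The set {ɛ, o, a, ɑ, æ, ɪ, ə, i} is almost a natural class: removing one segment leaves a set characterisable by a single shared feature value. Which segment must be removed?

[round] groups all but one: /a, ɪ, ɛ, ə, i, ɑ, æ/ share [−round] while /o/ (mid back rounded tense vowel) alone is [+round]. Removing any other segment would not leave a single-feature class that excludes it.

o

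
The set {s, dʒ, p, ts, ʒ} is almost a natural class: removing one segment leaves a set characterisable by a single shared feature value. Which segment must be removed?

/dʒ, ʒ, ts, s/ are all [+strident], but /p/ (voiceless bilabial stop) is [−strident]. No other single segment can be removed to leave a set sharing one feature value that the removed segment lacks, so /p/ is the odd one out.

p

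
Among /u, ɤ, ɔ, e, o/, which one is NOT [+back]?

e

/ɤ, u, o, ɔ/ are all [+back]; /e/ (mid front unrounded tense vowel) is [-back].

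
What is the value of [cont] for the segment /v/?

/v/ is the voiced labiodental fricative. The feature [continuant] marks segments produced without complete oral closure; /v/ has this property, so it is [+continuant].

[+continuant]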